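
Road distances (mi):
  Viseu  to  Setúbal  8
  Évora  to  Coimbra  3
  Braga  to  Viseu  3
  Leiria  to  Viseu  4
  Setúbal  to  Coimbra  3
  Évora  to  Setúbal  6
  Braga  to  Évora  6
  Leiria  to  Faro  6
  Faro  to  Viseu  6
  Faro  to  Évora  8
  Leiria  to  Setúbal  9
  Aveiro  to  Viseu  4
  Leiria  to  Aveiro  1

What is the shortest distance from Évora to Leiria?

13

Comparing a few candidate routes:
Évora-Setúbal-Leiria: 6 + 9 = 15
Évora-Braga-Viseu-Leiria: 6 + 3 + 4 = 13
Évora-Faro-Leiria: 8 + 6 = 14
Évora-Braga-Viseu-Aveiro-Leiria: 6 + 3 + 4 + 1 = 14
Shortest: 13 mi.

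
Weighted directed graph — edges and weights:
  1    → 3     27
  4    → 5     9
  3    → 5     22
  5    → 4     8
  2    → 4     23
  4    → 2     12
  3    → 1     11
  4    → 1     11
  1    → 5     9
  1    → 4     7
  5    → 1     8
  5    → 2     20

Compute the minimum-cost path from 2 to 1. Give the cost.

Candidate routes:
2 → 4 → 5 → 1: 23 + 9 + 8 = 40
2 → 4 → 1: 23 + 11 = 34
Shortest: 34.

34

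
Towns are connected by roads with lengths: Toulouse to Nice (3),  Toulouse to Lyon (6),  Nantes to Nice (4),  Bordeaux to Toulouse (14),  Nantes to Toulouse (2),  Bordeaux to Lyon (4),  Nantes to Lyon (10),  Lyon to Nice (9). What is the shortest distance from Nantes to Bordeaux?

A few of the Nantes→Bordeaux routes:
Nantes → Nice → Toulouse → Lyon → Bordeaux: 4 + 3 + 6 + 4 = 17
Nantes → Toulouse → Nice → Lyon → Bordeaux: 2 + 3 + 9 + 4 = 18
Nantes → Toulouse → Lyon → Bordeaux: 2 + 6 + 4 = 12
Nantes → Nice → Lyon → Bordeaux: 4 + 9 + 4 = 17
Nantes → Toulouse → Bordeaux: 2 + 14 = 16
Nantes → Lyon → Bordeaux: 10 + 4 = 14
Shortest: 12.

12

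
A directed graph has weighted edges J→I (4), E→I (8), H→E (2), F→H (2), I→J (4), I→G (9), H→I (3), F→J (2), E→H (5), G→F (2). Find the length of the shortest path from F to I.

5

Paths from F to I:
F-J-I: 2 + 4 = 6
F-H-E-I: 2 + 2 + 8 = 12
F-H-I: 2 + 3 = 5
Best route has total 5.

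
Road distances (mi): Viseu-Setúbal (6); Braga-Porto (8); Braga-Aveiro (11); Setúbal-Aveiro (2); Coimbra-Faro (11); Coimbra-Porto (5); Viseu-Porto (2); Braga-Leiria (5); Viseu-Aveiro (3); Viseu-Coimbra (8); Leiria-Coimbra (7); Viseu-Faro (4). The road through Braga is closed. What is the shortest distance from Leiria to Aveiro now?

17

Some routes from Leiria to Aveiro avoiding Braga:
Leiria→Coimbra→Porto→Viseu→Setúbal→Aveiro: 7 + 5 + 2 + 6 + 2 = 22
Leiria→Coimbra→Porto→Viseu→Aveiro: 7 + 5 + 2 + 3 = 17
Leiria→Coimbra→Viseu→Aveiro: 7 + 8 + 3 = 18
Shortest: 17 mi.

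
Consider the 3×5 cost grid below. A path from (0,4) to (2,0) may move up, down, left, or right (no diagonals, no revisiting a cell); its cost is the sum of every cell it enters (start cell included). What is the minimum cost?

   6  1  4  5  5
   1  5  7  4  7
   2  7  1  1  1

Cheapest: [0,4]→[0,3]→[0,2]→[0,1]→[1,1]→[1,0]→[2,0]
  5 + 5 + 4 + 1 + 5 + 1 + 2 = 23

23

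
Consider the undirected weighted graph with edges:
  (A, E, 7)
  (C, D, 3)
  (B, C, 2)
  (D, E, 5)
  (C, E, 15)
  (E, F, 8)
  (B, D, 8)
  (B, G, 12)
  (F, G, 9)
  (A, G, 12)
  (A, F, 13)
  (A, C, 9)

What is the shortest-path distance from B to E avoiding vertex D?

Comparing a few candidate routes:
B → G → A → E: 12 + 12 + 7 = 31
B → C → A → F → E: 2 + 9 + 13 + 8 = 32
B → C → A → E: 2 + 9 + 7 = 18
B → C → A → G → F → E: 2 + 9 + 12 + 9 + 8 = 40
B → C → E: 2 + 15 = 17
B → G → F → E: 12 + 9 + 8 = 29
Best route has total 17.

17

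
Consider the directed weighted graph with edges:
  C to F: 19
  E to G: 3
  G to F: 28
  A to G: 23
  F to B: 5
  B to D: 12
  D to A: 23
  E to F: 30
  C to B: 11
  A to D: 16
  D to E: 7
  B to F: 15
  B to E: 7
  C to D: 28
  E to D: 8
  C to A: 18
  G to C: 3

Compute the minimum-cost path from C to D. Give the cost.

23

A few of the C→D routes:
C → D: 28
C → B → E → D: 11 + 7 + 8 = 26
C → B → D: 11 + 12 = 23
Best route has total 23.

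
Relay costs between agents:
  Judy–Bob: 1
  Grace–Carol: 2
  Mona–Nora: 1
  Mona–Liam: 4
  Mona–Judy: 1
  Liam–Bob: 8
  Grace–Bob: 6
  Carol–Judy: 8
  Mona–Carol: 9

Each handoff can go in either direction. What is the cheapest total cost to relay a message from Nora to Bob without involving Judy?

Routes from Nora to Bob avoiding Judy:
Nora-Mona-Liam-Bob: 1 + 4 + 8 = 13
Nora-Mona-Carol-Grace-Bob: 1 + 9 + 2 + 6 = 18
Shortest: 13.

13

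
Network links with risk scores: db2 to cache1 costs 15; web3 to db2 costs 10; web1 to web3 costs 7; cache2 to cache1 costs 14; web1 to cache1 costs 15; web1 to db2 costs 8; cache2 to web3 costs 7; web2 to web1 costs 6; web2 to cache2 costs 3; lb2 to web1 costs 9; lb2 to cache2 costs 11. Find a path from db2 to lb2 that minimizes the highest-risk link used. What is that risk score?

9

Checking several routes:
db2→web3→web1→lb2: max(10, 7, 9) = 10
db2→web3→cache2→web2→web1→lb2: max(10, 7, 3, 6, 9) = 10
db2→web1→lb2: max(8, 9) = 9
Smallest bottleneck: 9.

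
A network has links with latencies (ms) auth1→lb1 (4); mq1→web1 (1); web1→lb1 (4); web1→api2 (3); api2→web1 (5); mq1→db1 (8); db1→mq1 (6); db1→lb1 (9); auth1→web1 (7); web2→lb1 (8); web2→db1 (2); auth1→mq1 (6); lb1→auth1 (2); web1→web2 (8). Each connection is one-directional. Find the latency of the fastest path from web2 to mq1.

Candidate routes:
web2 - db1 - mq1: 2 + 6 = 8
web2 - db1 - lb1 - auth1 - mq1: 2 + 9 + 2 + 6 = 19
web2 - lb1 - auth1 - mq1: 8 + 2 + 6 = 16
The minimum is 8 ms.

8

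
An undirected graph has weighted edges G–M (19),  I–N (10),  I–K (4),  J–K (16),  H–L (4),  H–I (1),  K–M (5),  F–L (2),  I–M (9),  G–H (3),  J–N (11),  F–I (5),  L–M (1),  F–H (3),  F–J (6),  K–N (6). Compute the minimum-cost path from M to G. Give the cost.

8

Checking several routes:
M → L → H → G: 1 + 4 + 3 = 8
M → L → F → I → H → G: 1 + 2 + 5 + 1 + 3 = 12
M → K → I → H → G: 5 + 4 + 1 + 3 = 13
M → L → F → H → G: 1 + 2 + 3 + 3 = 9
M → I → H → G: 9 + 1 + 3 = 13
The minimum is 8.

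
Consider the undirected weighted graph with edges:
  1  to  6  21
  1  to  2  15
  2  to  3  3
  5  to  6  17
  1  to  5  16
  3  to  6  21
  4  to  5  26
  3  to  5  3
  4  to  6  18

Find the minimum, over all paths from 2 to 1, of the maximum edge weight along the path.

Comparing a few candidate routes:
2-3-6-1: max(3, 21, 21) = 21
2-3-6-5-1: max(3, 21, 17, 16) = 21
2-3-5-1: max(3, 3, 16) = 16
2-1: max(15) = 15
The minimum achievable maximum is 15.

15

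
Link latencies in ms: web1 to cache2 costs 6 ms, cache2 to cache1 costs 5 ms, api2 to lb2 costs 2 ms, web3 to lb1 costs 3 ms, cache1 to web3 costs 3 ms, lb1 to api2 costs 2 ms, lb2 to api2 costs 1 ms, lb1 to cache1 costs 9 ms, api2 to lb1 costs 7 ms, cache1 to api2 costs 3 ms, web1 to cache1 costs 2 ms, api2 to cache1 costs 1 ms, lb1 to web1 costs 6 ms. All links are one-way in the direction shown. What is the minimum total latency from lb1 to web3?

Some routes from lb1 to web3:
lb1 -> api2 -> cache1 -> web3: 2 + 1 + 3 = 6
lb1 -> cache1 -> web3: 9 + 3 = 12
lb1 -> web1 -> cache1 -> web3: 6 + 2 + 3 = 11
Best route has total 6 ms.

6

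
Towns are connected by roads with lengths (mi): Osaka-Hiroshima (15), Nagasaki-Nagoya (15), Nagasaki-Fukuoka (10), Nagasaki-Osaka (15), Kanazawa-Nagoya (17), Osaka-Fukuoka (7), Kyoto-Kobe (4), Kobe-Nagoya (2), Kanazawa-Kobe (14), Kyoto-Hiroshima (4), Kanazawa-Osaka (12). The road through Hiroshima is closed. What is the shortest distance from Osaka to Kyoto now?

30

Some routes from Osaka to Kyoto avoiding Hiroshima:
Osaka -> Nagasaki -> Nagoya -> Kobe -> Kyoto: 15 + 15 + 2 + 4 = 36
Osaka -> Fukuoka -> Nagasaki -> Nagoya -> Kobe -> Kyoto: 7 + 10 + 15 + 2 + 4 = 38
Osaka -> Kanazawa -> Kobe -> Kyoto: 12 + 14 + 4 = 30
Osaka -> Kanazawa -> Nagoya -> Kobe -> Kyoto: 12 + 17 + 2 + 4 = 35
Best route has total 30 mi.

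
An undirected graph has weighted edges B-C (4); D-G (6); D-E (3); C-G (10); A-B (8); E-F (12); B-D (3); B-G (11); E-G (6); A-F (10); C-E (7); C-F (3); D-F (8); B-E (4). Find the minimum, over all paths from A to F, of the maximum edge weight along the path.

8

Checking several routes:
A - B - D - E - C - F: max(8, 3, 3, 7, 3) = 8
A - B - D - F: max(8, 3, 8) = 8
A - B - D - G - E - C - F: max(8, 3, 6, 6, 7, 3) = 8
Smallest bottleneck: 8.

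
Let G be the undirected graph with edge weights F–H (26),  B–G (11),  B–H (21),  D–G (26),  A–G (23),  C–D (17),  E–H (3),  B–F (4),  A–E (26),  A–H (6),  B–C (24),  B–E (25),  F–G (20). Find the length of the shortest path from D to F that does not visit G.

45

Candidate routes:
D -> C -> B -> F: 17 + 24 + 4 = 45
D -> C -> B -> E -> H -> F: 17 + 24 + 25 + 3 + 26 = 95
D -> C -> B -> E -> A -> H -> F: 17 + 24 + 25 + 26 + 6 + 26 = 124
D -> C -> B -> H -> F: 17 + 24 + 21 + 26 = 88
Best route has total 45.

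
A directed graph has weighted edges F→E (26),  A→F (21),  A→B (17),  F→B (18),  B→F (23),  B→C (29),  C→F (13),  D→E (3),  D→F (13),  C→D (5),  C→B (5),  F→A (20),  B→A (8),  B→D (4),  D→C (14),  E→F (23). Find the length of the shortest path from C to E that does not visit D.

39

Paths from C to E avoiding D:
C -> F -> E: 13 + 26 = 39
C -> B -> F -> E: 5 + 23 + 26 = 54
C -> B -> A -> F -> E: 5 + 8 + 21 + 26 = 60
Shortest: 39.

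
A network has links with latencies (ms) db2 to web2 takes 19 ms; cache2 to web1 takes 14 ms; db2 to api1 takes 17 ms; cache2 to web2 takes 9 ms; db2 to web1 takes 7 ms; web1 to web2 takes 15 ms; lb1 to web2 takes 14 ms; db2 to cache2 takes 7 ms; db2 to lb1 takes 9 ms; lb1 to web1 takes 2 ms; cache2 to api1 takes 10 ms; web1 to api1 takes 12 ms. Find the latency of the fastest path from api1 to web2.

19

A few of the api1→web2 routes:
api1-db2-cache2-web2: 17 + 7 + 9 = 33
api1-cache2-web2: 10 + 9 = 19
api1-web1-web2: 12 + 15 = 27
api1-web1-lb1-web2: 12 + 2 + 14 = 28
api1-web1-db2-cache2-web2: 12 + 7 + 7 + 9 = 35
Shortest: 19 ms.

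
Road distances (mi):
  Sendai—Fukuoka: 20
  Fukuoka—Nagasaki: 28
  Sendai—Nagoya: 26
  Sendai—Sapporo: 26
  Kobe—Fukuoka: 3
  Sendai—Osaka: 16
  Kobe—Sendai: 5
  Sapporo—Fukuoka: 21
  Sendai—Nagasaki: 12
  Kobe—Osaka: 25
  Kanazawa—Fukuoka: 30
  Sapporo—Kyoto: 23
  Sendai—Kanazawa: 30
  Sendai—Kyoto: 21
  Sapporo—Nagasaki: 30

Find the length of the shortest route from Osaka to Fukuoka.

24

A few of the Osaka→Fukuoka routes:
Osaka -> Kobe -> Sendai -> Fukuoka: 25 + 5 + 20 = 50
Osaka -> Sendai -> Kobe -> Fukuoka: 16 + 5 + 3 = 24
Osaka -> Kobe -> Fukuoka: 25 + 3 = 28
Osaka -> Sendai -> Fukuoka: 16 + 20 = 36
The minimum is 24 mi.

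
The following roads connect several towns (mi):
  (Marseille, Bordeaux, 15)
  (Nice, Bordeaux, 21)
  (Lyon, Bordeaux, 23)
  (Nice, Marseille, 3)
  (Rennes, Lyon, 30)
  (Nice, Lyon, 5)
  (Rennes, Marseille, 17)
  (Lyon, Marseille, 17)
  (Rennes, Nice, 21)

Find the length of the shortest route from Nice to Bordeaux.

A few of the Nice→Bordeaux routes:
Nice→Marseille→Bordeaux: 3 + 15 = 18
Nice→Lyon→Marseille→Bordeaux: 5 + 17 + 15 = 37
Nice→Bordeaux: 21
Nice→Lyon→Bordeaux: 5 + 23 = 28
Best route has total 18 mi.

18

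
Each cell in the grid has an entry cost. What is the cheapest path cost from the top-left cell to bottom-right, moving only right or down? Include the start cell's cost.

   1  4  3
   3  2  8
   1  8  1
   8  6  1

15

One optimal route is [0,0] [1,0] [2,0] [2,1] [2,2] [3,2].
Its cost is 1 + 3 + 1 + 8 + 1 + 1 = 15.
(Top row then right column would cost 18.)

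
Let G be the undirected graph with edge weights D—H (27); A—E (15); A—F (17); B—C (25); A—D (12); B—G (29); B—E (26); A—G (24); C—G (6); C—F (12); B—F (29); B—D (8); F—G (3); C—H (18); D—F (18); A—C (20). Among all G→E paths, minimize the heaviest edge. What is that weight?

17

Checking several routes:
G -> F -> D -> A -> E: max(3, 18, 12, 15) = 18
G -> F -> A -> E: max(3, 17, 15) = 17
G -> C -> F -> A -> E: max(6, 12, 17, 15) = 17
The minimum achievable maximum is 17.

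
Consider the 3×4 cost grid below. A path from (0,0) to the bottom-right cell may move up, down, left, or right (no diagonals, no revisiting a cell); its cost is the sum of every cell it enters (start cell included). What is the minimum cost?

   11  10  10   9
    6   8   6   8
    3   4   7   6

Best path: (0,0) → (1,0) → (2,0) → (2,1) → (2,2) → (2,3)
Cost: 11 + 6 + 3 + 4 + 7 + 6 = 37

37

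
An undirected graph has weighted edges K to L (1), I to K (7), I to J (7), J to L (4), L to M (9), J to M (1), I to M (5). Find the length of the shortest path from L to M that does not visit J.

Paths from L to M avoiding J:
L→K→I→M: 1 + 7 + 5 = 13
L→M: 9
Shortest: 9.

9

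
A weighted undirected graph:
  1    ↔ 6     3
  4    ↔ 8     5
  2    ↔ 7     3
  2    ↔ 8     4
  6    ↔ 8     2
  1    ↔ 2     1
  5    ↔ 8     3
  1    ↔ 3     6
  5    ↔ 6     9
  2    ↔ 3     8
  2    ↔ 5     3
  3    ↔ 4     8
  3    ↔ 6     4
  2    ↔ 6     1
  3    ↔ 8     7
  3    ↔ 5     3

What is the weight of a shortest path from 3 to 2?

Some routes from 3 to 2:
3 - 6 - 2: 4 + 1 = 5
3 - 6 - 1 - 2: 4 + 3 + 1 = 8
3 - 1 - 2: 6 + 1 = 7
3 - 5 - 2: 3 + 3 = 6
Shortest: 5.

5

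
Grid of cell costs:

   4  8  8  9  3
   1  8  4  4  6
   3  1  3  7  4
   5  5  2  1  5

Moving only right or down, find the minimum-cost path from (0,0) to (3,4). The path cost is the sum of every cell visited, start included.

Path r0c0→r1c0→r2c0→r2c1→r2c2→r3c2→r3c3→r3c4: 4 + 1 + 3 + 1 + 3 + 2 + 1 + 5 = 20.
For comparison, the top-then-right route costs 47.

20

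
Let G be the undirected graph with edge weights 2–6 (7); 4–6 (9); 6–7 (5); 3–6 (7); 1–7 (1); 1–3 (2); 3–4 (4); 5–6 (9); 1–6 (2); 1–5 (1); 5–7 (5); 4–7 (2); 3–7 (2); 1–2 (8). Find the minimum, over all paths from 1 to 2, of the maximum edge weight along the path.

Some routes from 1 to 2:
1-5-7-6-2: max(1, 5, 5, 7) = 7
1-5-7-3-6-2: max(1, 5, 2, 7, 7) = 7
1-5-7-4-3-6-2: max(1, 5, 2, 4, 7, 7) = 7
Best route has worst link 7.

7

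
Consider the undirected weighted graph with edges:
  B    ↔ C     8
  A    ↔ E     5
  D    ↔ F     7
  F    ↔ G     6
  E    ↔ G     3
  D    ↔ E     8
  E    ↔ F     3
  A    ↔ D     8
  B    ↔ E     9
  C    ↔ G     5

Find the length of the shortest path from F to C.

11

Some routes from F to C:
F→E→B→C: 3 + 9 + 8 = 20
F→G→C: 6 + 5 = 11
F→D→E→G→C: 7 + 8 + 3 + 5 = 23
F→E→G→C: 3 + 3 + 5 = 11
F→G→E→B→C: 6 + 3 + 9 + 8 = 26
The minimum is 11.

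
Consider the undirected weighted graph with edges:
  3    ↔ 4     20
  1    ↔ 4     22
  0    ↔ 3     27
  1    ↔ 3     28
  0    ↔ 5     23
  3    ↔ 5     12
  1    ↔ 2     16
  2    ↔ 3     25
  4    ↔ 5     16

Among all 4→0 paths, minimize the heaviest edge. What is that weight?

Some routes from 4 to 0:
4 -> 5 -> 0: max(16, 23) = 23
4 -> 3 -> 0: max(20, 27) = 27
4 -> 5 -> 3 -> 0: max(16, 12, 27) = 27
4 -> 1 -> 2 -> 3 -> 0: max(22, 16, 25, 27) = 27
4 -> 1 -> 2 -> 3 -> 5 -> 0: max(22, 16, 25, 12, 23) = 25
4 -> 3 -> 5 -> 0: max(20, 12, 23) = 23
The minimum achievable maximum is 23.

23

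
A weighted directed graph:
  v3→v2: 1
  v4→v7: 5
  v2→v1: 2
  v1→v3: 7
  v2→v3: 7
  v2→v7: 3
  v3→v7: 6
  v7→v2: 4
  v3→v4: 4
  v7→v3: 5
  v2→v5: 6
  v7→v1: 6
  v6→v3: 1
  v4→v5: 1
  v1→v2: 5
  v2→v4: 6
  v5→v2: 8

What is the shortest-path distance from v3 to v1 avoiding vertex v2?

12

Paths from v3 to v1 avoiding v2:
v3 → v7 → v1: 6 + 6 = 12
v3 → v4 → v7 → v1: 4 + 5 + 6 = 15
The minimum is 12.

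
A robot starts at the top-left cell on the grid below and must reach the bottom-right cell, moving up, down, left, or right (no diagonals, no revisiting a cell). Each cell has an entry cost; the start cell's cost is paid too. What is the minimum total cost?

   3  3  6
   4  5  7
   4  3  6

Best path: [0,0] → [0,1] → [1,1] → [2,1] → [2,2]
Cost: 3 + 3 + 5 + 3 + 6 = 20

20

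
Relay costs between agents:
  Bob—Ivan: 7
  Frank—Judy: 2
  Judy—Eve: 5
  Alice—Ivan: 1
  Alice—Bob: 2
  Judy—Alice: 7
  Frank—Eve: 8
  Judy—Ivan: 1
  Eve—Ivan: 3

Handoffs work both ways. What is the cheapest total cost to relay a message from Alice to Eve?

Some routes from Alice to Eve:
Alice - Judy - Ivan - Eve: 7 + 1 + 3 = 11
Alice - Ivan - Judy - Eve: 1 + 1 + 5 = 7
Alice - Judy - Eve: 7 + 5 = 12
Alice - Ivan - Eve: 1 + 3 = 4
Alice - Bob - Ivan - Eve: 2 + 7 + 3 = 12
Alice - Ivan - Judy - Frank - Eve: 1 + 1 + 2 + 8 = 12
Shortest: 4.

4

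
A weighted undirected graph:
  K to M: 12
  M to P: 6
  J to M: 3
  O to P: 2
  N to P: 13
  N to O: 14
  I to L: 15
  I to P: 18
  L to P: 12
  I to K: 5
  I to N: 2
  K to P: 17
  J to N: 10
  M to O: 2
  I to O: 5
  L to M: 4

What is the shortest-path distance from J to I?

10

A few of the J→I routes:
J-N-I: 10 + 2 = 12
J-M-O-I: 3 + 2 + 5 = 10
J-M-O-N-I: 3 + 2 + 14 + 2 = 21
J-M-K-I: 3 + 12 + 5 = 20
J-M-P-O-I: 3 + 6 + 2 + 5 = 16
Shortest: 10.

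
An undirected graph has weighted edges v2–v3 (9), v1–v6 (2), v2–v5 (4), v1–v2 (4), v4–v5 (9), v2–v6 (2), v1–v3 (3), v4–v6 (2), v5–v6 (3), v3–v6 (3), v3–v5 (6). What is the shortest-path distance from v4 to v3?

5

Comparing a few candidate routes:
v4→v6→v2→v1→v3: 2 + 2 + 4 + 3 = 11
v4→v6→v3: 2 + 3 = 5
v4→v6→v1→v3: 2 + 2 + 3 = 7
Shortest: 5.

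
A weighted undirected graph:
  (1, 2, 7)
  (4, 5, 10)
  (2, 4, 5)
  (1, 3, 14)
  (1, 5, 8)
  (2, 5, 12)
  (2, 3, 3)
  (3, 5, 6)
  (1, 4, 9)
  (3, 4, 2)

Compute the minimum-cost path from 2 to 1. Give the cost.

Checking several routes:
2→5→1: 12 + 8 = 20
2→3→5→1: 3 + 6 + 8 = 17
2→3→4→1: 3 + 2 + 9 = 14
2→3→1: 3 + 14 = 17
2→1: 7
2→4→1: 5 + 9 = 14
The minimum is 7.

7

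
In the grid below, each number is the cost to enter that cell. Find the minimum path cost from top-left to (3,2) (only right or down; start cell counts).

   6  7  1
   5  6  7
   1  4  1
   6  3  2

Take [0,0] → [1,0] → [2,0] → [2,1] → [2,2] → [3,2] for a total of 6 + 5 + 1 + 4 + 1 + 2 = 19.

19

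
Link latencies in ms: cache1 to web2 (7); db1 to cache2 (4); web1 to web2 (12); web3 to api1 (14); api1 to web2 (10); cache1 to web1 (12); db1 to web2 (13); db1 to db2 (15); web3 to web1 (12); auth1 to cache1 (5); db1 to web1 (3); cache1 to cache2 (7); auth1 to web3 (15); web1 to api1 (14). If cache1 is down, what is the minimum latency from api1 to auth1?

Candidate routes:
api1 -> web2 -> web1 -> web3 -> auth1: 10 + 12 + 12 + 15 = 49
api1 -> web1 -> web3 -> auth1: 14 + 12 + 15 = 41
api1 -> web2 -> db1 -> web1 -> web3 -> auth1: 10 + 13 + 3 + 12 + 15 = 53
api1 -> web3 -> auth1: 14 + 15 = 29
Shortest: 29 ms.

29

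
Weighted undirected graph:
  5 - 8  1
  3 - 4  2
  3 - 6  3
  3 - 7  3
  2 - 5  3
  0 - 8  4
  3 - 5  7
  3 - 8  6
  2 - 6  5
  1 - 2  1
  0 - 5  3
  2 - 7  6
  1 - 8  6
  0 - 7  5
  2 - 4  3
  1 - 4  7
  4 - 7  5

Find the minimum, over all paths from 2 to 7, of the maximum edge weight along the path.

3

Checking several routes:
2-6-3-7: max(5, 3, 3) = 5
2-4-7: max(3, 5) = 5
2-6-3-4-7: max(5, 3, 2, 5) = 5
2-4-3-7: max(3, 2, 3) = 3
2-5-0-7: max(3, 3, 5) = 5
Best route has worst link 3.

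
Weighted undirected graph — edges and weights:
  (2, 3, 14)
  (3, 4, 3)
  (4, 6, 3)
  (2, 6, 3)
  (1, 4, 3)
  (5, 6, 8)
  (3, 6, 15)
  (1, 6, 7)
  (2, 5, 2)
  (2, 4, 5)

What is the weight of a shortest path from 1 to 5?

10

Comparing a few candidate routes:
1→6→2→5: 7 + 3 + 2 = 12
1→4→6→2→5: 3 + 3 + 3 + 2 = 11
1→4→2→5: 3 + 5 + 2 = 10
Shortest: 10.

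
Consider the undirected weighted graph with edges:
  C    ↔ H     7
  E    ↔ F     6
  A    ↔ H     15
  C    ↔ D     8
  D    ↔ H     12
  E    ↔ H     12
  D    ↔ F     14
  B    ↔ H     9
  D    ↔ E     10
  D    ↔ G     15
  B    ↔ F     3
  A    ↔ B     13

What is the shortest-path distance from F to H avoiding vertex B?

Comparing a few candidate routes:
F → D → H: 14 + 12 = 26
F → E → H: 6 + 12 = 18
F → E → D → H: 6 + 10 + 12 = 28
The minimum is 18.

18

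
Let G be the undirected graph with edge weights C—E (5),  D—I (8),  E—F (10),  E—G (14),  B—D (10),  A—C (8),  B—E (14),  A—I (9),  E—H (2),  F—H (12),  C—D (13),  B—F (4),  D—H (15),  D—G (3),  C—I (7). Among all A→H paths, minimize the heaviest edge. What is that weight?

8

A few of the A→H routes:
A - I - D - B - F - H: max(9, 8, 10, 4, 12) = 12
A - C - E - H: max(8, 5, 2) = 8
A - I - C - E - H: max(9, 7, 5, 2) = 9
A - I - C - E - F - H: max(9, 7, 5, 10, 12) = 12
A - C - I - D - B - F - E - H: max(8, 7, 8, 10, 4, 10, 2) = 10
A - I - D - B - F - E - H: max(9, 8, 10, 4, 10, 2) = 10
Smallest bottleneck: 8.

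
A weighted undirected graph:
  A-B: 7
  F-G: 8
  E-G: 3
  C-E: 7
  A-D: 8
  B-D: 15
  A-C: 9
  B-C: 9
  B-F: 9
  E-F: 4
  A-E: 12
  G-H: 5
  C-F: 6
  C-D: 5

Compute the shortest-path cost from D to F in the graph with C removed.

Some routes from D to F avoiding C:
D-A-B-F: 8 + 7 + 9 = 24
D-B-A-E-F: 15 + 7 + 12 + 4 = 38
D-A-E-G-F: 8 + 12 + 3 + 8 = 31
D-B-F: 15 + 9 = 24
D-A-E-F: 8 + 12 + 4 = 24
Best route has total 24.

24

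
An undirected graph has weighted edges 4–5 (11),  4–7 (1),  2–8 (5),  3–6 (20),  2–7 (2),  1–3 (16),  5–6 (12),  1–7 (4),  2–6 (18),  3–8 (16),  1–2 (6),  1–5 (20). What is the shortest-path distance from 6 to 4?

21

Checking several routes:
6 - 2 - 1 - 7 - 4: 18 + 6 + 4 + 1 = 29
6 - 2 - 7 - 4: 18 + 2 + 1 = 21
6 - 5 - 1 - 7 - 4: 12 + 20 + 4 + 1 = 37
6 - 5 - 4: 12 + 11 = 23
Shortest: 21.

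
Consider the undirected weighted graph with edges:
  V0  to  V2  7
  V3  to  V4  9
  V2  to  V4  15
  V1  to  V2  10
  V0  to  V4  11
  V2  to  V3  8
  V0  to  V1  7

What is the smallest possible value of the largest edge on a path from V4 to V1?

9

Comparing a few candidate routes:
V4-V0-V1: max(11, 7) = 11
V4-V3-V2-V0-V1: max(9, 8, 7, 7) = 9
V4-V3-V2-V1: max(9, 8, 10) = 10
Smallest bottleneck: 9.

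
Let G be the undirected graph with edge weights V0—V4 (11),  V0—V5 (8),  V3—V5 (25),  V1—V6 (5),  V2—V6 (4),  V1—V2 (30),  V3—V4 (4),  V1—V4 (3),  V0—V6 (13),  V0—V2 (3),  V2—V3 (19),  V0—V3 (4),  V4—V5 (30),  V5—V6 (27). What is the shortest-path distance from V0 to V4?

Checking several routes:
V0 - V3 - V2 - V6 - V1 - V4: 4 + 19 + 4 + 5 + 3 = 35
V0 - V4: 11
V0 - V2 - V6 - V1 - V4: 3 + 4 + 5 + 3 = 15
V0 - V2 - V3 - V4: 3 + 19 + 4 = 26
V0 - V3 - V4: 4 + 4 = 8
V0 - V6 - V1 - V4: 13 + 5 + 3 = 21
The minimum is 8.

8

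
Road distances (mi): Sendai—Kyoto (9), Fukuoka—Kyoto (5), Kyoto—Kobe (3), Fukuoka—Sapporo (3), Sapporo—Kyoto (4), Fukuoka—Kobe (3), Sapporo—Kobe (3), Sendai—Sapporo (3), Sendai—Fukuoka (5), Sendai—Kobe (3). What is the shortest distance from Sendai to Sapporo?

3

Comparing a few candidate routes:
Sendai → Fukuoka → Sapporo: 5 + 3 = 8
Sendai → Kobe → Fukuoka → Sapporo: 3 + 3 + 3 = 9
Sendai → Fukuoka → Kobe → Sapporo: 5 + 3 + 3 = 11
Sendai → Sapporo: 3
Sendai → Kobe → Sapporo: 3 + 3 = 6
Sendai → Kobe → Kyoto → Sapporo: 3 + 3 + 4 = 10
Shortest: 3 mi.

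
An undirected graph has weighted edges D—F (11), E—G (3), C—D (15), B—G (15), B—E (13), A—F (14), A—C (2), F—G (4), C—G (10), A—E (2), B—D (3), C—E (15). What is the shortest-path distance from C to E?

Comparing a few candidate routes:
C → G → E: 10 + 3 = 13
C → E: 15
C → A → E: 2 + 2 = 4
C → A → F → G → E: 2 + 14 + 4 + 3 = 23
The minimum is 4.

4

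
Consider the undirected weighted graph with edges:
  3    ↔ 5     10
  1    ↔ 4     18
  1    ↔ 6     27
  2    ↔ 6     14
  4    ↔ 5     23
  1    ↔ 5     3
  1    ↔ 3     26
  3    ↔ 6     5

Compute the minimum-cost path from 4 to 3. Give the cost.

Comparing a few candidate routes:
4→5→1→3: 23 + 3 + 26 = 52
4→1→6→3: 18 + 27 + 5 = 50
4→1→5→3: 18 + 3 + 10 = 31
4→5→3: 23 + 10 = 33
4→1→3: 18 + 26 = 44
The minimum is 31.

31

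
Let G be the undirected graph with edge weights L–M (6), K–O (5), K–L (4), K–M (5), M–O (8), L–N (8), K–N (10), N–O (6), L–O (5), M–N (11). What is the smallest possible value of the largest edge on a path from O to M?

Comparing a few candidate routes:
O - K - M: max(5, 5) = 5
O - M: max(8) = 8
O - K - L - M: max(5, 4, 6) = 6
O - L - M: max(5, 6) = 6
O - L - K - M: max(5, 4, 5) = 5
Best route has worst link 5.

5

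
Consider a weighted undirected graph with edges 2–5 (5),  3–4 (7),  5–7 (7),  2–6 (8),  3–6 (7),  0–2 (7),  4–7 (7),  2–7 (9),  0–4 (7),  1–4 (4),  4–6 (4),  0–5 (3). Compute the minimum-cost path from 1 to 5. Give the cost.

Comparing a few candidate routes:
1→4→7→5: 4 + 7 + 7 = 18
1→4→0→2→5: 4 + 7 + 7 + 5 = 23
1→4→0→5: 4 + 7 + 3 = 14
1→4→6→2→5: 4 + 4 + 8 + 5 = 21
1→4→7→2→5: 4 + 7 + 9 + 5 = 25
The minimum is 14.

14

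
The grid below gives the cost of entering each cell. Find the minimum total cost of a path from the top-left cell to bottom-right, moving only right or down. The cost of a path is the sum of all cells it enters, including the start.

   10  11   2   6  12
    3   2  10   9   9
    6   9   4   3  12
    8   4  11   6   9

46

One optimal route is r0c0→r1c0→r1c1→r2c1→r2c2→r2c3→r3c3→r3c4.
Its cost is 10 + 3 + 2 + 9 + 4 + 3 + 6 + 9 = 46.
For comparison, the top-then-right route costs 71.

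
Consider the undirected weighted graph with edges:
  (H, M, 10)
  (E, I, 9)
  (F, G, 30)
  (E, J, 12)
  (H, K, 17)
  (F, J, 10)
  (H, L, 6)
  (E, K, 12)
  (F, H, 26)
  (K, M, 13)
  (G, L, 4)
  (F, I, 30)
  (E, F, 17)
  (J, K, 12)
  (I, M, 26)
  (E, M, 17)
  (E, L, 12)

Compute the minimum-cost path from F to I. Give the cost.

26

Some routes from F to I:
F-E-I: 17 + 9 = 26
F-J-E-I: 10 + 12 + 9 = 31
F-I: 30
F-J-K-E-I: 10 + 12 + 12 + 9 = 43
Shortest: 26.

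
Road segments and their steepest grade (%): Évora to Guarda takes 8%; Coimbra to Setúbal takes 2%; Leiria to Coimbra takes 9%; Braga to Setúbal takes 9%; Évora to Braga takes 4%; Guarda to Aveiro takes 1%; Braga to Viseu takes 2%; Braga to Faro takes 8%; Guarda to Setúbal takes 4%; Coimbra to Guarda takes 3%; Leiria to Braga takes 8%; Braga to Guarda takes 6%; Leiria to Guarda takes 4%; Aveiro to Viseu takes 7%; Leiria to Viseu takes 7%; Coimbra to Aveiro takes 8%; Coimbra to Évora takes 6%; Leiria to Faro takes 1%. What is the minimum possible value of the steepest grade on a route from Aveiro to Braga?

6

A few of the Aveiro→Braga routes:
Aveiro → Guarda → Setúbal → Coimbra → Évora → Braga: max(1, 4, 2, 6, 4) = 6
Aveiro → Guarda → Braga: max(1, 6) = 6
Aveiro → Guarda → Coimbra → Évora → Braga: max(1, 3, 6, 4) = 6
Aveiro → Guarda → Leiria → Viseu → Braga: max(1, 4, 7, 2) = 7
Aveiro → Viseu → Leiria → Guarda → Braga: max(7, 7, 4, 6) = 7
Best route has worst link 6%.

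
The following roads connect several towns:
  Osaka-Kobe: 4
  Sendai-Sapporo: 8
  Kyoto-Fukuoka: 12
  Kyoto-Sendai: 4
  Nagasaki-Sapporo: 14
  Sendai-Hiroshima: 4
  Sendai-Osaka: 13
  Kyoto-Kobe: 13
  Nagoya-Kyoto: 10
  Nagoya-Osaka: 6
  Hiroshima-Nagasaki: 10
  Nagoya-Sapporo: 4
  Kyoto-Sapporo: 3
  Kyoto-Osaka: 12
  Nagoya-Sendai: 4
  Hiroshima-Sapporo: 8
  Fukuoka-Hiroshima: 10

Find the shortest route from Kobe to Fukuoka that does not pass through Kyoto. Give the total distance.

28

A few of the Kobe→Fukuoka routes:
Kobe -> Osaka -> Sendai -> Hiroshima -> Fukuoka: 4 + 13 + 4 + 10 = 31
Kobe -> Osaka -> Nagoya -> Sapporo -> Hiroshima -> Fukuoka: 4 + 6 + 4 + 8 + 10 = 32
Kobe -> Osaka -> Nagoya -> Sendai -> Hiroshima -> Fukuoka: 4 + 6 + 4 + 4 + 10 = 28
The minimum is 28.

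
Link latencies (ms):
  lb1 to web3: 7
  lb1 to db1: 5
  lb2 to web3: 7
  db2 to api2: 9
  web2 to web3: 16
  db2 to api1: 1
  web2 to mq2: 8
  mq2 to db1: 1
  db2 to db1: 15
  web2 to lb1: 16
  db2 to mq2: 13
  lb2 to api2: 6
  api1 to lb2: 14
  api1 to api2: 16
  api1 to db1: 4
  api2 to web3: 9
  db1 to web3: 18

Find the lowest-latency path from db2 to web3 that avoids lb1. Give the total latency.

18

Some routes from db2 to web3 avoiding lb1:
db2-api1-db1-web3: 1 + 4 + 18 = 23
db2-api1-lb2-web3: 1 + 14 + 7 = 22
db2-api2-web3: 9 + 9 = 18
db2-api2-lb2-web3: 9 + 6 + 7 = 22
The minimum is 18 ms.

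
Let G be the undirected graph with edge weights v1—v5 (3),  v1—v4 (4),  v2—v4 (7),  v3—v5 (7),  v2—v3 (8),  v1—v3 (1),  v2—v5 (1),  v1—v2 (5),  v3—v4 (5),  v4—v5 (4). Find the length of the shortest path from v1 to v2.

Checking several routes:
v1 -> v2: 5
v1 -> v5 -> v2: 3 + 1 = 4
v1 -> v3 -> v2: 1 + 8 = 9
Shortest: 4.

4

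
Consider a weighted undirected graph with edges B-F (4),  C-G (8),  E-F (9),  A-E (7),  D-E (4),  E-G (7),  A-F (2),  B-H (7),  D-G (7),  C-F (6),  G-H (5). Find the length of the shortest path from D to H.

12

Some routes from D to H:
D→E→G→H: 4 + 7 + 5 = 16
D→G→H: 7 + 5 = 12
D→G→C→F→B→H: 7 + 8 + 6 + 4 + 7 = 32
D→E→A→F→B→H: 4 + 7 + 2 + 4 + 7 = 24
D→E→F→B→H: 4 + 9 + 4 + 7 = 24
Shortest: 12.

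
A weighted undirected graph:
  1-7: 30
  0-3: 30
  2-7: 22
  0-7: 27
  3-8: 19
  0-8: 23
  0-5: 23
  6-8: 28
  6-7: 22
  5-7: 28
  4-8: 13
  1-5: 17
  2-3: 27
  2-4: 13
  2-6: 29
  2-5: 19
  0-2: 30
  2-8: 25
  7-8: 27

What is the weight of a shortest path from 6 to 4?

41

Checking several routes:
6→8→4: 28 + 13 = 41
6→2→4: 29 + 13 = 42
6→7→2→4: 22 + 22 + 13 = 57
Shortest: 41.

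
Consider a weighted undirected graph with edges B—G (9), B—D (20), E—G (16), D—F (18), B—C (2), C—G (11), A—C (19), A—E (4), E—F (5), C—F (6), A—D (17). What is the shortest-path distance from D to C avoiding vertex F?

22

Comparing a few candidate routes:
D -> A -> C: 17 + 19 = 36
D -> B -> C: 20 + 2 = 22
D -> B -> G -> C: 20 + 9 + 11 = 40
Best route has total 22.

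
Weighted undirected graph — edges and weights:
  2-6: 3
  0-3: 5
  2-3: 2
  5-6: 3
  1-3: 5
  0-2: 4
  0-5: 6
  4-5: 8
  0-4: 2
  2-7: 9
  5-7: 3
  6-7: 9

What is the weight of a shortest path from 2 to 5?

Comparing a few candidate routes:
2 -> 7 -> 5: 9 + 3 = 12
2 -> 3 -> 0 -> 5: 2 + 5 + 6 = 13
2 -> 6 -> 5: 3 + 3 = 6
2 -> 0 -> 5: 4 + 6 = 10
Shortest: 6.

6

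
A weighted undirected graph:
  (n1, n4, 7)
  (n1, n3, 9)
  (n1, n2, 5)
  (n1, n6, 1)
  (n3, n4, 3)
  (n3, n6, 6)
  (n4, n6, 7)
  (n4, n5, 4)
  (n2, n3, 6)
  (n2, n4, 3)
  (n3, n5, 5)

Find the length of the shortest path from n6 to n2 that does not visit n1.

Some routes from n6 to n2 avoiding n1:
n6 - n3 - n2: 6 + 6 = 12
n6 - n4 - n3 - n2: 7 + 3 + 6 = 16
n6 - n4 - n2: 7 + 3 = 10
n6 - n3 - n4 - n2: 6 + 3 + 3 = 12
n6 - n3 - n5 - n4 - n2: 6 + 5 + 4 + 3 = 18
Shortest: 10.

10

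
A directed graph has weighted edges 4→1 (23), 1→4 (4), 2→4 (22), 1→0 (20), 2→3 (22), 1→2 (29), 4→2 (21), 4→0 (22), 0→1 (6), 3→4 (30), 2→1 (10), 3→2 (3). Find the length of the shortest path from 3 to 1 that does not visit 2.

53

Paths from 3 to 1 avoiding 2:
3 → 4 → 1: 30 + 23 = 53
3 → 4 → 0 → 1: 30 + 22 + 6 = 58
Best route has total 53.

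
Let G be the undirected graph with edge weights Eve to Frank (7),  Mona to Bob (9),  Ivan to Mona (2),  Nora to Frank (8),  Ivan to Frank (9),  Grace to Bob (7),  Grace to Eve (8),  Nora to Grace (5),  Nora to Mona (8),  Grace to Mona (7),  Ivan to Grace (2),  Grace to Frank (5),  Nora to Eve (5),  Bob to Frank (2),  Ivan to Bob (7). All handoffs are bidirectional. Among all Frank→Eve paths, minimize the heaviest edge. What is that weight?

5

Checking several routes:
Frank -> Eve: max(7) = 7
Frank -> Bob -> Ivan -> Mona -> Grace -> Nora -> Eve: max(2, 7, 2, 7, 5, 5) = 7
Frank -> Bob -> Grace -> Nora -> Eve: max(2, 7, 5, 5) = 7
Frank -> Grace -> Nora -> Eve: max(5, 5, 5) = 5
Frank -> Bob -> Ivan -> Grace -> Nora -> Eve: max(2, 7, 2, 5, 5) = 7
Best route has worst link 5.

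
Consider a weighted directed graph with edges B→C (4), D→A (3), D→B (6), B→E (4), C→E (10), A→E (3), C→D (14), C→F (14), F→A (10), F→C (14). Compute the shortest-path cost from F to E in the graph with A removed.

24

Paths from F to E avoiding A:
F-C-D-B-E: 14 + 14 + 6 + 4 = 38
F-C-E: 14 + 10 = 24
The minimum is 24.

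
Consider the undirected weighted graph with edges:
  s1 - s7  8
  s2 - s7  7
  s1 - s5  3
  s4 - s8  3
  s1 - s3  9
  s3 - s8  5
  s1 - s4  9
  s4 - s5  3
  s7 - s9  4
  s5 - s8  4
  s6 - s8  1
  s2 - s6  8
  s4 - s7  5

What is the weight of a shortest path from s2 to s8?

9

A few of the s2→s8 routes:
s2 → s7 → s4 → s5 → s8: 7 + 5 + 3 + 4 = 19
s2 → s6 → s8: 8 + 1 = 9
s2 → s7 → s4 → s8: 7 + 5 + 3 = 15
The minimum is 9.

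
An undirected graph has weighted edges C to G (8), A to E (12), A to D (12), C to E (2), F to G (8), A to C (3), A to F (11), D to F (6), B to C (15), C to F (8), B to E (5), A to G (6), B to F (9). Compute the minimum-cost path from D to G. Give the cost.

Comparing a few candidate routes:
D→F→A→G: 6 + 11 + 6 = 23
D→F→G: 6 + 8 = 14
D→F→C→G: 6 + 8 + 8 = 22
D→F→C→A→G: 6 + 8 + 3 + 6 = 23
D→A→G: 12 + 6 = 18
Best route has total 14.

14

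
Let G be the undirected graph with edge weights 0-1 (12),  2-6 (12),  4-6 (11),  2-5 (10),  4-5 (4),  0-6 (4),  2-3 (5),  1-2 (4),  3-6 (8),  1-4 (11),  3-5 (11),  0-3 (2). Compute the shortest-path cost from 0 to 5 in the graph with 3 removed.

Some routes from 0 to 5 avoiding 3:
0-1-4-5: 12 + 11 + 4 = 27
0-6-4-1-2-5: 4 + 11 + 11 + 4 + 10 = 40
0-6-2-1-4-5: 4 + 12 + 4 + 11 + 4 = 35
0-1-2-5: 12 + 4 + 10 = 26
0-6-4-5: 4 + 11 + 4 = 19
0-6-2-5: 4 + 12 + 10 = 26
The minimum is 19.

19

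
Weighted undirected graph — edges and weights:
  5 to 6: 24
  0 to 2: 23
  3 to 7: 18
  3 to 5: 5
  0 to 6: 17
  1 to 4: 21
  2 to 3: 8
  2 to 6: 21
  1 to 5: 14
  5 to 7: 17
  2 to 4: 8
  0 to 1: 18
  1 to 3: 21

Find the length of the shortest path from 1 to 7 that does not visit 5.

39

Candidate routes:
1→3→7: 21 + 18 = 39
1→0→2→3→7: 18 + 23 + 8 + 18 = 67
1→0→6→2→3→7: 18 + 17 + 21 + 8 + 18 = 82
1→4→2→3→7: 21 + 8 + 8 + 18 = 55
Shortest: 39.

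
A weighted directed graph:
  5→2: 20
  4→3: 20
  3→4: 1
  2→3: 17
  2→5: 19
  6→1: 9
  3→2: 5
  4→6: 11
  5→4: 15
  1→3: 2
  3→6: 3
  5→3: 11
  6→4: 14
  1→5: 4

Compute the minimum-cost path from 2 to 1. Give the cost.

29

A few of the 2→1 routes:
2 → 3 → 6 → 1: 17 + 3 + 9 = 29
2 → 5 → 3 → 6 → 1: 19 + 11 + 3 + 9 = 42
2 → 3 → 4 → 6 → 1: 17 + 1 + 11 + 9 = 38
Best route has total 29.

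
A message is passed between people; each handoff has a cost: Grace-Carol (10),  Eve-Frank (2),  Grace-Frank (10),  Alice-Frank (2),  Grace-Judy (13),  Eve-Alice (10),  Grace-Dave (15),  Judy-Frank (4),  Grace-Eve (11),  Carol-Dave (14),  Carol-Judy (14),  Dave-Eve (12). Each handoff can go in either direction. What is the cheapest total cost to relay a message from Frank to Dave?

14

Checking several routes:
Frank→Eve→Grace→Dave: 2 + 11 + 15 = 28
Frank→Eve→Dave: 2 + 12 = 14
Frank→Grace→Dave: 10 + 15 = 25
Frank→Alice→Eve→Dave: 2 + 10 + 12 = 24
Best route has total 14.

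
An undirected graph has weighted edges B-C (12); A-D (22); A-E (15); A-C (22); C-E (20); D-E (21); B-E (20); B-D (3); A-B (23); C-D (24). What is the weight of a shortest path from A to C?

A few of the A→C routes:
A→E→C: 15 + 20 = 35
A→D→C: 22 + 24 = 46
A→B→C: 23 + 12 = 35
A→D→B→C: 22 + 3 + 12 = 37
A→C: 22
Best route has total 22.

22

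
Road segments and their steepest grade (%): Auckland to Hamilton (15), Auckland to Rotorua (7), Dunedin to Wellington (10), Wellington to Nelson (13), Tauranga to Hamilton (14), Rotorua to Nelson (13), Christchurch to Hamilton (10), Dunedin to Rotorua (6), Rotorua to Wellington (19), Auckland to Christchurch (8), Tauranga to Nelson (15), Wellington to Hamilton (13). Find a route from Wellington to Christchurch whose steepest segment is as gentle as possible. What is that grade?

10

A few of the Wellington→Christchurch routes:
Wellington -> Hamilton -> Christchurch: max(13, 10) = 13
Wellington -> Nelson -> Rotorua -> Auckland -> Christchurch: max(13, 13, 7, 8) = 13
Wellington -> Dunedin -> Rotorua -> Nelson -> Tauranga -> Hamilton -> Christchurch: max(10, 6, 13, 15, 14, 10) = 15
Wellington -> Dunedin -> Rotorua -> Auckland -> Christchurch: max(10, 6, 7, 8) = 10
Wellington -> Dunedin -> Rotorua -> Auckland -> Hamilton -> Christchurch: max(10, 6, 7, 15, 10) = 15
Smallest bottleneck: 10%.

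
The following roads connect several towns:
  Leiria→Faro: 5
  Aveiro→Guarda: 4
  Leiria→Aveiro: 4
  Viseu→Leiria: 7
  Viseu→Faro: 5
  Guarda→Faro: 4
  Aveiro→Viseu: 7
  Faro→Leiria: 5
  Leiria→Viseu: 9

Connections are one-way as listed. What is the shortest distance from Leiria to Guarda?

8

Routes from Leiria to Guarda:
Leiria - Aveiro - Guarda: 4 + 4 = 8
Shortest: 8.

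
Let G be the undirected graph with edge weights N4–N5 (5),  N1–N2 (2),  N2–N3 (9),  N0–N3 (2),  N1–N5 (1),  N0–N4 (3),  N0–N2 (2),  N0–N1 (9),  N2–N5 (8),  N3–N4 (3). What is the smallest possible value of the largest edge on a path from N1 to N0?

Some routes from N1 to N0:
N1 → N5 → N4 → N3 → N0: max(1, 5, 3, 2) = 5
N1 → N2 → N5 → N4 → N3 → N0: max(2, 8, 5, 3, 2) = 8
N1 → N2 → N5 → N4 → N0: max(2, 8, 5, 3) = 8
N1 → N2 → N0: max(2, 2) = 2
N1 → N5 → N2 → N0: max(1, 8, 2) = 8
N1 → N5 → N4 → N0: max(1, 5, 3) = 5
Best route has worst link 2.

2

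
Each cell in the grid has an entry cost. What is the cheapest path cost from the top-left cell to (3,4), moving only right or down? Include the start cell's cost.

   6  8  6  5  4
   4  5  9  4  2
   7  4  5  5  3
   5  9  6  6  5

Take r0c0→r1c0→r1c1→r2c1→r2c2→r2c3→r2c4→r3c4 for a total of 6 + 4 + 5 + 4 + 5 + 5 + 3 + 5 = 37.
(Top row then right column would cost 39.)

37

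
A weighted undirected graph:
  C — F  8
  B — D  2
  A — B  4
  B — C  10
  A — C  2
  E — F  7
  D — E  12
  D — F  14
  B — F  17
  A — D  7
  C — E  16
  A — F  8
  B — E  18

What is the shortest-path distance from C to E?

15

Some routes from C to E:
C -> E: 16
C -> A -> D -> E: 2 + 7 + 12 = 21
C -> A -> B -> D -> E: 2 + 4 + 2 + 12 = 20
C -> A -> F -> E: 2 + 8 + 7 = 17
C -> F -> E: 8 + 7 = 15
Best route has total 15.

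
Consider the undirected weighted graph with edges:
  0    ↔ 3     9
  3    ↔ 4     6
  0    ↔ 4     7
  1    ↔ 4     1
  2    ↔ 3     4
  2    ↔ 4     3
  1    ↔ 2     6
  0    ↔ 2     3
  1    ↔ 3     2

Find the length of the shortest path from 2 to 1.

4

Comparing a few candidate routes:
2-3-1: 4 + 2 = 6
2-1: 6
2-4-1: 3 + 1 = 4
Shortest: 4.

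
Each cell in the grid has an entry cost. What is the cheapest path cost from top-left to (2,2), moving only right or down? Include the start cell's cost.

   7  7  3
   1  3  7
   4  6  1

18

Cheapest: [0,0] -> [1,0] -> [1,1] -> [2,1] -> [2,2]
  7 + 1 + 3 + 6 + 1 = 18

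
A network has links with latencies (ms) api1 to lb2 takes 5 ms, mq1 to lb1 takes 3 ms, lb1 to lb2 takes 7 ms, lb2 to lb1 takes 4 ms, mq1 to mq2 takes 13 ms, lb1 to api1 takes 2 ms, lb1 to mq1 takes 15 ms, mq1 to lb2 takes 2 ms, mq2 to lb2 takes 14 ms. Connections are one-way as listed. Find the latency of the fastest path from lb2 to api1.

Candidate routes:
lb2 → lb1 → api1: 4 + 2 = 6
Shortest: 6 ms.

6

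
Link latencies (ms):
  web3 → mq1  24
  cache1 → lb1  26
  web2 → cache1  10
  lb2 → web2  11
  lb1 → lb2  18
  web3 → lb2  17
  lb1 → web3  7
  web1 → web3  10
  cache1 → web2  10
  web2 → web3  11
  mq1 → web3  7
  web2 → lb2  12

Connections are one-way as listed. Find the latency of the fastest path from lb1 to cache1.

Paths from lb1 to cache1:
lb1 - web3 - lb2 - web2 - cache1: 7 + 17 + 11 + 10 = 45
lb1 - lb2 - web2 - cache1: 18 + 11 + 10 = 39
The minimum is 39 ms.

39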